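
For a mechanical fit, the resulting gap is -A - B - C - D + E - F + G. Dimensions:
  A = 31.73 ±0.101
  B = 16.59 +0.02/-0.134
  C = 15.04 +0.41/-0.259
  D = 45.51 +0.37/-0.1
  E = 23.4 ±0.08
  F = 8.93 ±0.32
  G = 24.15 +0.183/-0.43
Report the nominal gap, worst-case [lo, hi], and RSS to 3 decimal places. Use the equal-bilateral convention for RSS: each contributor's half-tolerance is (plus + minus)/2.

Stack each dimension's contribution:
  -A: nom -31.730 → Σnom=-31.730; wc +0.101/-0.101 → slack +0.101/-0.101; half-tol=0.101, Σhalf²=0.010201
  -B: nom -16.590 → Σnom=-48.320; wc +0.134/-0.020 → slack +0.235/-0.121; half-tol=0.077, Σhalf²=0.016130
  -C: nom -15.040 → Σnom=-63.360; wc +0.259/-0.410 → slack +0.494/-0.531; half-tol=0.335, Σhalf²=0.128020
  -D: nom -45.510 → Σnom=-108.870; wc +0.100/-0.370 → slack +0.594/-0.901; half-tol=0.235, Σhalf²=0.183245
  +E: nom +23.400 → Σnom=-85.470; wc +0.080/-0.080 → slack +0.674/-0.981; half-tol=0.080, Σhalf²=0.189645
  -F: nom -8.930 → Σnom=-94.400; wc +0.320/-0.320 → slack +0.994/-1.301; half-tol=0.320, Σhalf²=0.292045
  +G: nom +24.150 → Σnom=-70.250; wc +0.183/-0.430 → slack +1.177/-1.731; half-tol=0.306, Σhalf²=0.385987
Nominal = -70.250. Worst-case = [-70.250 - 1.731, -70.250 + 1.177] = [-71.981, -69.073]. RSS = √0.385987 = 0.621.

nominal=-70.250 wc=[-71.981,-69.073] rss=0.621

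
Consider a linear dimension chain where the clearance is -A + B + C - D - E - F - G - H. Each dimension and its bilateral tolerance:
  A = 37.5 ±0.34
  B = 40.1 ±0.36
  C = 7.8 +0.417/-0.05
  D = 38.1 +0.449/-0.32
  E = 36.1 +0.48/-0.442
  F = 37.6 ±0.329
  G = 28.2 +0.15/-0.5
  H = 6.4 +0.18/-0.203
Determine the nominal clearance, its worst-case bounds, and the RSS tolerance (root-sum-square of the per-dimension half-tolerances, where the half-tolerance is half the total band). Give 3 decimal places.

Stack each dimension's contribution:
  -A: nom -37.500 → Σnom=-37.500; wc +0.340/-0.340 → slack +0.340/-0.340; half-tol=0.340, Σhalf²=0.115600
  +B: nom +40.100 → Σnom=2.600; wc +0.360/-0.360 → slack +0.700/-0.700; half-tol=0.360, Σhalf²=0.245200
  +C: nom +7.800 → Σnom=10.400; wc +0.417/-0.050 → slack +1.117/-0.750; half-tol=0.233, Σhalf²=0.299722
  -D: nom -38.100 → Σnom=-27.700; wc +0.320/-0.449 → slack +1.437/-1.199; half-tol=0.385, Σhalf²=0.447563
  -E: nom -36.100 → Σnom=-63.800; wc +0.442/-0.480 → slack +1.879/-1.679; half-tol=0.461, Σhalf²=0.660084
  -F: nom -37.600 → Σnom=-101.400; wc +0.329/-0.329 → slack +2.208/-2.008; half-tol=0.329, Σhalf²=0.768325
  -G: nom -28.200 → Σnom=-129.600; wc +0.500/-0.150 → slack +2.708/-2.158; half-tol=0.325, Σhalf²=0.873950
  -H: nom -6.400 → Σnom=-136.000; wc +0.203/-0.180 → slack +2.911/-2.338; half-tol=0.192, Σhalf²=0.910622
Nominal = -136.000. Worst-case = [-136.000 - 2.338, -136.000 + 2.911] = [-138.338, -133.089]. RSS = √0.910622 = 0.954.

nominal=-136.000 wc=[-138.338,-133.089] rss=0.954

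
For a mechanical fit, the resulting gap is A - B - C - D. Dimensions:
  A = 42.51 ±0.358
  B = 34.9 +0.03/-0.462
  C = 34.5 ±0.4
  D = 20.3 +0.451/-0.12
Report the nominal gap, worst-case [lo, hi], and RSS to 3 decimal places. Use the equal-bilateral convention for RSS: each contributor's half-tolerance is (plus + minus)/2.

Stack each dimension's contribution:
  +A: nom +42.510 → Σnom=42.510; wc +0.358/-0.358 → slack +0.358/-0.358; half-tol=0.358, Σhalf²=0.128164
  -B: nom -34.900 → Σnom=7.610; wc +0.462/-0.030 → slack +0.820/-0.388; half-tol=0.246, Σhalf²=0.188680
  -C: nom -34.500 → Σnom=-26.890; wc +0.400/-0.400 → slack +1.220/-0.788; half-tol=0.400, Σhalf²=0.348680
  -D: nom -20.300 → Σnom=-47.190; wc +0.120/-0.451 → slack +1.340/-1.239; half-tol=0.285, Σhalf²=0.430190
Nominal = -47.190. Worst-case = [-47.190 - 1.239, -47.190 + 1.340] = [-48.429, -45.850]. RSS = √0.430190 = 0.656.

nominal=-47.190 wc=[-48.429,-45.850] rss=0.656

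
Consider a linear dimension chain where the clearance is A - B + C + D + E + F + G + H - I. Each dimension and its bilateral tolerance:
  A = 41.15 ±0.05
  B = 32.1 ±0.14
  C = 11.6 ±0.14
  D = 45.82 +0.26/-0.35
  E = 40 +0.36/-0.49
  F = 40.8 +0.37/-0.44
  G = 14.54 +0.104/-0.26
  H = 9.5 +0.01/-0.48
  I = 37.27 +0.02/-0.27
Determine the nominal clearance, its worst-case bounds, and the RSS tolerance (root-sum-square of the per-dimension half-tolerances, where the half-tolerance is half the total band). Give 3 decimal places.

Stack each dimension's contribution:
  +A: nom +41.150 → Σnom=41.150; wc +0.050/-0.050 → slack +0.050/-0.050; half-tol=0.050, Σhalf²=0.002500
  -B: nom -32.100 → Σnom=9.050; wc +0.140/-0.140 → slack +0.190/-0.190; half-tol=0.140, Σhalf²=0.022100
  +C: nom +11.600 → Σnom=20.650; wc +0.140/-0.140 → slack +0.330/-0.330; half-tol=0.140, Σhalf²=0.041700
  +D: nom +45.820 → Σnom=66.470; wc +0.260/-0.350 → slack +0.590/-0.680; half-tol=0.305, Σhalf²=0.134725
  +E: nom +40.000 → Σnom=106.470; wc +0.360/-0.490 → slack +0.950/-1.170; half-tol=0.425, Σhalf²=0.315350
  +F: nom +40.800 → Σnom=147.270; wc +0.370/-0.440 → slack +1.320/-1.610; half-tol=0.405, Σhalf²=0.479375
  +G: nom +14.540 → Σnom=161.810; wc +0.104/-0.260 → slack +1.424/-1.870; half-tol=0.182, Σhalf²=0.512499
  +H: nom +9.500 → Σnom=171.310; wc +0.010/-0.480 → slack +1.434/-2.350; half-tol=0.245, Σhalf²=0.572524
  -I: nom -37.270 → Σnom=134.040; wc +0.270/-0.020 → slack +1.704/-2.370; half-tol=0.145, Σhalf²=0.593549
Nominal = 134.040. Worst-case = [134.040 - 2.370, 134.040 + 1.704] = [131.670, 135.744]. RSS = √0.593549 = 0.770.

nominal=134.040 wc=[131.670,135.744] rss=0.770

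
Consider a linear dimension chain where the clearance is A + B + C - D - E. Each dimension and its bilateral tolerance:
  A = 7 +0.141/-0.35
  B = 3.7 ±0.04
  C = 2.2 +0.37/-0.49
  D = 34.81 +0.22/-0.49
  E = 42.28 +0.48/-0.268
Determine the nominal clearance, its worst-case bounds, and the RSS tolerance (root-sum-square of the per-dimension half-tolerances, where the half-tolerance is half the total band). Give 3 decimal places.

nominal=-64.190 wc=[-65.770,-62.881] rss=0.716

Stack each dimension's contribution:
  +A: nom +7.000 → Σnom=7.000; wc +0.141/-0.350 → slack +0.141/-0.350; half-tol=0.245, Σhalf²=0.060270
  +B: nom +3.700 → Σnom=10.700; wc +0.040/-0.040 → slack +0.181/-0.390; half-tol=0.040, Σhalf²=0.061870
  +C: nom +2.200 → Σnom=12.900; wc +0.370/-0.490 → slack +0.551/-0.880; half-tol=0.430, Σhalf²=0.246770
  -D: nom -34.810 → Σnom=-21.910; wc +0.490/-0.220 → slack +1.041/-1.100; half-tol=0.355, Σhalf²=0.372795
  -E: nom -42.280 → Σnom=-64.190; wc +0.268/-0.480 → slack +1.309/-1.580; half-tol=0.374, Σhalf²=0.512671
Nominal = -64.190. Worst-case = [-64.190 - 1.580, -64.190 + 1.309] = [-65.770, -62.881]. RSS = √0.512671 = 0.716.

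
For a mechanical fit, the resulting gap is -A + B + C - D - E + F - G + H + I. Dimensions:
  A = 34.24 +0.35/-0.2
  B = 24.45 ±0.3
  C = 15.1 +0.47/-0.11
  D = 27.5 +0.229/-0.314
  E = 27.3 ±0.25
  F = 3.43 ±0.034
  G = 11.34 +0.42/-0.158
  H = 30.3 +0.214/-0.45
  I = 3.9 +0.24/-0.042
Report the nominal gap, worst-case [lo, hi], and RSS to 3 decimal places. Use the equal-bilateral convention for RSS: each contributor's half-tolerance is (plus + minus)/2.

Stack each dimension's contribution:
  -A: nom -34.240 → Σnom=-34.240; wc +0.200/-0.350 → slack +0.200/-0.350; half-tol=0.275, Σhalf²=0.075625
  +B: nom +24.450 → Σnom=-9.790; wc +0.300/-0.300 → slack +0.500/-0.650; half-tol=0.300, Σhalf²=0.165625
  +C: nom +15.100 → Σnom=5.310; wc +0.470/-0.110 → slack +0.970/-0.760; half-tol=0.290, Σhalf²=0.249725
  -D: nom -27.500 → Σnom=-22.190; wc +0.314/-0.229 → slack +1.284/-0.989; half-tol=0.272, Σhalf²=0.323437
  -E: nom -27.300 → Σnom=-49.490; wc +0.250/-0.250 → slack +1.534/-1.239; half-tol=0.250, Σhalf²=0.385937
  +F: nom +3.430 → Σnom=-46.060; wc +0.034/-0.034 → slack +1.568/-1.273; half-tol=0.034, Σhalf²=0.387093
  -G: nom -11.340 → Σnom=-57.400; wc +0.158/-0.420 → slack +1.726/-1.693; half-tol=0.289, Σhalf²=0.470614
  +H: nom +30.300 → Σnom=-27.100; wc +0.214/-0.450 → slack +1.940/-2.143; half-tol=0.332, Σhalf²=0.580838
  +I: nom +3.900 → Σnom=-23.200; wc +0.240/-0.042 → slack +2.180/-2.185; half-tol=0.141, Σhalf²=0.600719
Nominal = -23.200. Worst-case = [-23.200 - 2.185, -23.200 + 2.180] = [-25.385, -21.020]. RSS = √0.600719 = 0.775.

nominal=-23.200 wc=[-25.385,-21.020] rss=0.775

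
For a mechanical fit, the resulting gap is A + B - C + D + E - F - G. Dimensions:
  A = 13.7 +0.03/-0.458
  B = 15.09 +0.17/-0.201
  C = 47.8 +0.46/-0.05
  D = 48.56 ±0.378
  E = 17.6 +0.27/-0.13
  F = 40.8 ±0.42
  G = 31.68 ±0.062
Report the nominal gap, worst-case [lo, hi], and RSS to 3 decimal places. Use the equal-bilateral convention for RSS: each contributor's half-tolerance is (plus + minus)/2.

nominal=-25.330 wc=[-27.439,-23.950] rss=0.723

Stack each dimension's contribution:
  +A: nom +13.700 → Σnom=13.700; wc +0.030/-0.458 → slack +0.030/-0.458; half-tol=0.244, Σhalf²=0.059536
  +B: nom +15.090 → Σnom=28.790; wc +0.170/-0.201 → slack +0.200/-0.659; half-tol=0.185, Σhalf²=0.093946
  -C: nom -47.800 → Σnom=-19.010; wc +0.050/-0.460 → slack +0.250/-1.119; half-tol=0.255, Σhalf²=0.158971
  +D: nom +48.560 → Σnom=29.550; wc +0.378/-0.378 → slack +0.628/-1.497; half-tol=0.378, Σhalf²=0.301855
  +E: nom +17.600 → Σnom=47.150; wc +0.270/-0.130 → slack +0.898/-1.627; half-tol=0.200, Σhalf²=0.341855
  -F: nom -40.800 → Σnom=6.350; wc +0.420/-0.420 → slack +1.318/-2.047; half-tol=0.420, Σhalf²=0.518255
  -G: nom -31.680 → Σnom=-25.330; wc +0.062/-0.062 → slack +1.380/-2.109; half-tol=0.062, Σhalf²=0.522099
Nominal = -25.330. Worst-case = [-25.330 - 2.109, -25.330 + 1.380] = [-27.439, -23.950]. RSS = √0.522099 = 0.723.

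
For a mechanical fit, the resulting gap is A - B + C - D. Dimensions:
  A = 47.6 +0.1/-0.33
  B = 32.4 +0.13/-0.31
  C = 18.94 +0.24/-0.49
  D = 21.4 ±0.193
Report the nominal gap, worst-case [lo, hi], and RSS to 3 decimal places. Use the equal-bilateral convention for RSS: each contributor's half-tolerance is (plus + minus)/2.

nominal=12.740 wc=[11.597,13.583] rss=0.515

Stack each dimension's contribution:
  +A: nom +47.600 → Σnom=47.600; wc +0.100/-0.330 → slack +0.100/-0.330; half-tol=0.215, Σhalf²=0.046225
  -B: nom -32.400 → Σnom=15.200; wc +0.310/-0.130 → slack +0.410/-0.460; half-tol=0.220, Σhalf²=0.094625
  +C: nom +18.940 → Σnom=34.140; wc +0.240/-0.490 → slack +0.650/-0.950; half-tol=0.365, Σhalf²=0.227850
  -D: nom -21.400 → Σnom=12.740; wc +0.193/-0.193 → slack +0.843/-1.143; half-tol=0.193, Σhalf²=0.265099
Nominal = 12.740. Worst-case = [12.740 - 1.143, 12.740 + 0.843] = [11.597, 13.583]. RSS = √0.265099 = 0.515.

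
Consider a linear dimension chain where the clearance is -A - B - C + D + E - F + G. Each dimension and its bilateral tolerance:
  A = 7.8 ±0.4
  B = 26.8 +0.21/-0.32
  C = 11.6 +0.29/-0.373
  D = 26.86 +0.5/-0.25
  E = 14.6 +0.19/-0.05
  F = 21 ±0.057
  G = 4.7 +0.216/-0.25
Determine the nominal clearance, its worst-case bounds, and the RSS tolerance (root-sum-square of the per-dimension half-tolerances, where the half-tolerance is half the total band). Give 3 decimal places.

nominal=-21.040 wc=[-22.547,-18.984] rss=0.743

Stack each dimension's contribution:
  -A: nom -7.800 → Σnom=-7.800; wc +0.400/-0.400 → slack +0.400/-0.400; half-tol=0.400, Σhalf²=0.160000
  -B: nom -26.800 → Σnom=-34.600; wc +0.320/-0.210 → slack +0.720/-0.610; half-tol=0.265, Σhalf²=0.230225
  -C: nom -11.600 → Σnom=-46.200; wc +0.373/-0.290 → slack +1.093/-0.900; half-tol=0.332, Σhalf²=0.340117
  +D: nom +26.860 → Σnom=-19.340; wc +0.500/-0.250 → slack +1.593/-1.150; half-tol=0.375, Σhalf²=0.480742
  +E: nom +14.600 → Σnom=-4.740; wc +0.190/-0.050 → slack +1.783/-1.200; half-tol=0.120, Σhalf²=0.495142
  -F: nom -21.000 → Σnom=-25.740; wc +0.057/-0.057 → slack +1.840/-1.257; half-tol=0.057, Σhalf²=0.498391
  +G: nom +4.700 → Σnom=-21.040; wc +0.216/-0.250 → slack +2.056/-1.507; half-tol=0.233, Σhalf²=0.552680
Nominal = -21.040. Worst-case = [-21.040 - 1.507, -21.040 + 2.056] = [-22.547, -18.984]. RSS = √0.552680 = 0.743.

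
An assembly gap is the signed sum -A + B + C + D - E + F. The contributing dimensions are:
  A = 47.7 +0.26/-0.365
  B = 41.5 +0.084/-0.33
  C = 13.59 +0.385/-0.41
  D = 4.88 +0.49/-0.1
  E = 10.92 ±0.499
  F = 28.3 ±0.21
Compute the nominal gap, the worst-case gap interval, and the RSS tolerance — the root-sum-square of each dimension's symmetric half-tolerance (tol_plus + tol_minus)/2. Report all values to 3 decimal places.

nominal=29.650 wc=[27.841,31.683] rss=0.824

Stack each dimension's contribution:
  -A: nom -47.700 → Σnom=-47.700; wc +0.365/-0.260 → slack +0.365/-0.260; half-tol=0.312, Σhalf²=0.097656
  +B: nom +41.500 → Σnom=-6.200; wc +0.084/-0.330 → slack +0.449/-0.590; half-tol=0.207, Σhalf²=0.140505
  +C: nom +13.590 → Σnom=7.390; wc +0.385/-0.410 → slack +0.834/-1.000; half-tol=0.397, Σhalf²=0.298511
  +D: nom +4.880 → Σnom=12.270; wc +0.490/-0.100 → slack +1.324/-1.100; half-tol=0.295, Σhalf²=0.385536
  -E: nom -10.920 → Σnom=1.350; wc +0.499/-0.499 → slack +1.823/-1.599; half-tol=0.499, Σhalf²=0.634537
  +F: nom +28.300 → Σnom=29.650; wc +0.210/-0.210 → slack +2.033/-1.809; half-tol=0.210, Σhalf²=0.678638
Nominal = 29.650. Worst-case = [29.650 - 1.809, 29.650 + 2.033] = [27.841, 31.683]. RSS = √0.678638 = 0.824.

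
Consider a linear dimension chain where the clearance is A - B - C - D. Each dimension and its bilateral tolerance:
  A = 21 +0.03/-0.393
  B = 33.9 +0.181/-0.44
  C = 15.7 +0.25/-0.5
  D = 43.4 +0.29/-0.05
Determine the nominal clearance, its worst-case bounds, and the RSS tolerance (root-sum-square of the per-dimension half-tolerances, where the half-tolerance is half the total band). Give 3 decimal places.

nominal=-72.000 wc=[-73.114,-70.980] rss=0.557

Stack each dimension's contribution:
  +A: nom +21.000 → Σnom=21.000; wc +0.030/-0.393 → slack +0.030/-0.393; half-tol=0.212, Σhalf²=0.044732
  -B: nom -33.900 → Σnom=-12.900; wc +0.440/-0.181 → slack +0.470/-0.574; half-tol=0.310, Σhalf²=0.141143
  -C: nom -15.700 → Σnom=-28.600; wc +0.500/-0.250 → slack +0.970/-0.824; half-tol=0.375, Σhalf²=0.281768
  -D: nom -43.400 → Σnom=-72.000; wc +0.050/-0.290 → slack +1.020/-1.114; half-tol=0.170, Σhalf²=0.310667
Nominal = -72.000. Worst-case = [-72.000 - 1.114, -72.000 + 1.020] = [-73.114, -70.980]. RSS = √0.310667 = 0.557.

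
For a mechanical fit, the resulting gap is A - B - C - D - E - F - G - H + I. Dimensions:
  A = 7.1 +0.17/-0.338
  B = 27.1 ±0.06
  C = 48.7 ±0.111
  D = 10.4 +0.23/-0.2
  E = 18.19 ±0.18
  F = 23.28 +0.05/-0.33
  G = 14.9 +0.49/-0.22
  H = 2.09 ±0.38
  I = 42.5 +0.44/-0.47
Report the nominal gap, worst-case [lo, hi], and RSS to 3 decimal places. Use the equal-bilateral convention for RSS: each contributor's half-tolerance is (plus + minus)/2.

nominal=-95.060 wc=[-97.369,-92.969] rss=0.820

Stack each dimension's contribution:
  +A: nom +7.100 → Σnom=7.100; wc +0.170/-0.338 → slack +0.170/-0.338; half-tol=0.254, Σhalf²=0.064516
  -B: nom -27.100 → Σnom=-20.000; wc +0.060/-0.060 → slack +0.230/-0.398; half-tol=0.060, Σhalf²=0.068116
  -C: nom -48.700 → Σnom=-68.700; wc +0.111/-0.111 → slack +0.341/-0.509; half-tol=0.111, Σhalf²=0.080437
  -D: nom -10.400 → Σnom=-79.100; wc +0.200/-0.230 → slack +0.541/-0.739; half-tol=0.215, Σhalf²=0.126662
  -E: nom -18.190 → Σnom=-97.290; wc +0.180/-0.180 → slack +0.721/-0.919; half-tol=0.180, Σhalf²=0.159062
  -F: nom -23.280 → Σnom=-120.570; wc +0.330/-0.050 → slack +1.051/-0.969; half-tol=0.190, Σhalf²=0.195162
  -G: nom -14.900 → Σnom=-135.470; wc +0.220/-0.490 → slack +1.271/-1.459; half-tol=0.355, Σhalf²=0.321187
  -H: nom -2.090 → Σnom=-137.560; wc +0.380/-0.380 → slack +1.651/-1.839; half-tol=0.380, Σhalf²=0.465587
  +I: nom +42.500 → Σnom=-95.060; wc +0.440/-0.470 → slack +2.091/-2.309; half-tol=0.455, Σhalf²=0.672612
Nominal = -95.060. Worst-case = [-95.060 - 2.309, -95.060 + 2.091] = [-97.369, -92.969]. RSS = √0.672612 = 0.820.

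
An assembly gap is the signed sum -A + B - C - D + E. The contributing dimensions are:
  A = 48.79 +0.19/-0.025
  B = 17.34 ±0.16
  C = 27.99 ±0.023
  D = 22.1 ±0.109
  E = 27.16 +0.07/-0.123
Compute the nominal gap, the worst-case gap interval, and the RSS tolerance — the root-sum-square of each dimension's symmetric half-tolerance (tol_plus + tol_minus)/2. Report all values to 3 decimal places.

Stack each dimension's contribution:
  -A: nom -48.790 → Σnom=-48.790; wc +0.025/-0.190 → slack +0.025/-0.190; half-tol=0.107, Σhalf²=0.011556
  +B: nom +17.340 → Σnom=-31.450; wc +0.160/-0.160 → slack +0.185/-0.350; half-tol=0.160, Σhalf²=0.037156
  -C: nom -27.990 → Σnom=-59.440; wc +0.023/-0.023 → slack +0.208/-0.373; half-tol=0.023, Σhalf²=0.037685
  -D: nom -22.100 → Σnom=-81.540; wc +0.109/-0.109 → slack +0.317/-0.482; half-tol=0.109, Σhalf²=0.049566
  +E: nom +27.160 → Σnom=-54.380; wc +0.070/-0.123 → slack +0.387/-0.605; half-tol=0.097, Σhalf²=0.058879
Nominal = -54.380. Worst-case = [-54.380 - 0.605, -54.380 + 0.387] = [-54.985, -53.993]. RSS = √0.058879 = 0.243.

nominal=-54.380 wc=[-54.985,-53.993] rss=0.243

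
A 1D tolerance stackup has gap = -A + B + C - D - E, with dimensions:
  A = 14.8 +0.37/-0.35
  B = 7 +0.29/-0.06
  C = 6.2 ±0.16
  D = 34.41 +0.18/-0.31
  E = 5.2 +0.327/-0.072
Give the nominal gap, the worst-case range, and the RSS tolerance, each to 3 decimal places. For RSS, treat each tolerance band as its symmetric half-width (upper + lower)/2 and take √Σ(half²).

nominal=-41.210 wc=[-42.307,-40.028] rss=0.534

Stack each dimension's contribution:
  -A: nom -14.800 → Σnom=-14.800; wc +0.350/-0.370 → slack +0.350/-0.370; half-tol=0.360, Σhalf²=0.129600
  +B: nom +7.000 → Σnom=-7.800; wc +0.290/-0.060 → slack +0.640/-0.430; half-tol=0.175, Σhalf²=0.160225
  +C: nom +6.200 → Σnom=-1.600; wc +0.160/-0.160 → slack +0.800/-0.590; half-tol=0.160, Σhalf²=0.185825
  -D: nom -34.410 → Σnom=-36.010; wc +0.310/-0.180 → slack +1.110/-0.770; half-tol=0.245, Σhalf²=0.245850
  -E: nom -5.200 → Σnom=-41.210; wc +0.072/-0.327 → slack +1.182/-1.097; half-tol=0.200, Σhalf²=0.285650
Nominal = -41.210. Worst-case = [-41.210 - 1.097, -41.210 + 1.182] = [-42.307, -40.028]. RSS = √0.285650 = 0.534.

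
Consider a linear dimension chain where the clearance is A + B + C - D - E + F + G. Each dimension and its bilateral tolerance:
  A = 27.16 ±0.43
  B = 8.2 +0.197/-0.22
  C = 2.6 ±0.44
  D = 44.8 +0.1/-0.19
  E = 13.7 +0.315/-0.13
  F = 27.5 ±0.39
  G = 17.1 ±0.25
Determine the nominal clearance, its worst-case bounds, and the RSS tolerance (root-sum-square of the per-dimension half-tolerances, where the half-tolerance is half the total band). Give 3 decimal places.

Stack each dimension's contribution:
  +A: nom +27.160 → Σnom=27.160; wc +0.430/-0.430 → slack +0.430/-0.430; half-tol=0.430, Σhalf²=0.184900
  +B: nom +8.200 → Σnom=35.360; wc +0.197/-0.220 → slack +0.627/-0.650; half-tol=0.209, Σhalf²=0.228372
  +C: nom +2.600 → Σnom=37.960; wc +0.440/-0.440 → slack +1.067/-1.090; half-tol=0.440, Σhalf²=0.421972
  -D: nom -44.800 → Σnom=-6.840; wc +0.190/-0.100 → slack +1.257/-1.190; half-tol=0.145, Σhalf²=0.442997
  -E: nom -13.700 → Σnom=-20.540; wc +0.130/-0.315 → slack +1.387/-1.505; half-tol=0.223, Σhalf²=0.492503
  +F: nom +27.500 → Σnom=6.960; wc +0.390/-0.390 → slack +1.777/-1.895; half-tol=0.390, Σhalf²=0.644603
  +G: nom +17.100 → Σnom=24.060; wc +0.250/-0.250 → slack +2.027/-2.145; half-tol=0.250, Σhalf²=0.707103
Nominal = 24.060. Worst-case = [24.060 - 2.145, 24.060 + 2.027] = [21.915, 26.087]. RSS = √0.707103 = 0.841.

nominal=24.060 wc=[21.915,26.087] rss=0.841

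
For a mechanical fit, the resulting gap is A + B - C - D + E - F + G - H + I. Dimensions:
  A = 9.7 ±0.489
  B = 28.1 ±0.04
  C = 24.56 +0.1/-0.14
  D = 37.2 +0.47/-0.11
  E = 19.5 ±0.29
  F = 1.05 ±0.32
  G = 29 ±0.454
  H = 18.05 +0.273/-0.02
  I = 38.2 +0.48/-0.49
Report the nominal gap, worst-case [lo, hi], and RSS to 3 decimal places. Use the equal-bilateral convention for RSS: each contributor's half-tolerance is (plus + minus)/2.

Stack each dimension's contribution:
  +A: nom +9.700 → Σnom=9.700; wc +0.489/-0.489 → slack +0.489/-0.489; half-tol=0.489, Σhalf²=0.239121
  +B: nom +28.100 → Σnom=37.800; wc +0.040/-0.040 → slack +0.529/-0.529; half-tol=0.040, Σhalf²=0.240721
  -C: nom -24.560 → Σnom=13.240; wc +0.140/-0.100 → slack +0.669/-0.629; half-tol=0.120, Σhalf²=0.255121
  -D: nom -37.200 → Σnom=-23.960; wc +0.110/-0.470 → slack +0.779/-1.099; half-tol=0.290, Σhalf²=0.339221
  +E: nom +19.500 → Σnom=-4.460; wc +0.290/-0.290 → slack +1.069/-1.389; half-tol=0.290, Σhalf²=0.423321
  -F: nom -1.050 → Σnom=-5.510; wc +0.320/-0.320 → slack +1.389/-1.709; half-tol=0.320, Σhalf²=0.525721
  +G: nom +29.000 → Σnom=23.490; wc +0.454/-0.454 → slack +1.843/-2.163; half-tol=0.454, Σhalf²=0.731837
  -H: nom -18.050 → Σnom=5.440; wc +0.020/-0.273 → slack +1.863/-2.436; half-tol=0.147, Σhalf²=0.753299
  +I: nom +38.200 → Σnom=43.640; wc +0.480/-0.490 → slack +2.343/-2.926; half-tol=0.485, Σhalf²=0.988524
Nominal = 43.640. Worst-case = [43.640 - 2.926, 43.640 + 2.343] = [40.714, 45.983]. RSS = √0.988524 = 0.994.

nominal=43.640 wc=[40.714,45.983] rss=0.994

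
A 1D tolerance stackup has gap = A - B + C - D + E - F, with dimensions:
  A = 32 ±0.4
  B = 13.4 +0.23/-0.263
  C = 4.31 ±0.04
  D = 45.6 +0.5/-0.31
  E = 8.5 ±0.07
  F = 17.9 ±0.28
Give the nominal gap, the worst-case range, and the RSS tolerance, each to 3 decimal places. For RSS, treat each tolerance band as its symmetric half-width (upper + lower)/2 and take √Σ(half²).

Stack each dimension's contribution:
  +A: nom +32.000 → Σnom=32.000; wc +0.400/-0.400 → slack +0.400/-0.400; half-tol=0.400, Σhalf²=0.160000
  -B: nom -13.400 → Σnom=18.600; wc +0.263/-0.230 → slack +0.663/-0.630; half-tol=0.246, Σhalf²=0.220762
  +C: nom +4.310 → Σnom=22.910; wc +0.040/-0.040 → slack +0.703/-0.670; half-tol=0.040, Σhalf²=0.222362
  -D: nom -45.600 → Σnom=-22.690; wc +0.310/-0.500 → slack +1.013/-1.170; half-tol=0.405, Σhalf²=0.386387
  +E: nom +8.500 → Σnom=-14.190; wc +0.070/-0.070 → slack +1.083/-1.240; half-tol=0.070, Σhalf²=0.391287
  -F: nom -17.900 → Σnom=-32.090; wc +0.280/-0.280 → slack +1.363/-1.520; half-tol=0.280, Σhalf²=0.469687
Nominal = -32.090. Worst-case = [-32.090 - 1.520, -32.090 + 1.363] = [-33.610, -30.727]. RSS = √0.469687 = 0.685.

nominal=-32.090 wc=[-33.610,-30.727] rss=0.685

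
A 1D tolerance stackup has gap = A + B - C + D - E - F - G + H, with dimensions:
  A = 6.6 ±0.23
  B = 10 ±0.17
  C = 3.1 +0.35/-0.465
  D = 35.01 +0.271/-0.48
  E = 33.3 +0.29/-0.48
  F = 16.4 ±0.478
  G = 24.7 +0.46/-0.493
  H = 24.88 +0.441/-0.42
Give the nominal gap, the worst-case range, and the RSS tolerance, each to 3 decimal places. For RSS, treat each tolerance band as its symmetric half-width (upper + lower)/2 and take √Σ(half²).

Stack each dimension's contribution:
  +A: nom +6.600 → Σnom=6.600; wc +0.230/-0.230 → slack +0.230/-0.230; half-tol=0.230, Σhalf²=0.052900
  +B: nom +10.000 → Σnom=16.600; wc +0.170/-0.170 → slack +0.400/-0.400; half-tol=0.170, Σhalf²=0.081800
  -C: nom -3.100 → Σnom=13.500; wc +0.465/-0.350 → slack +0.865/-0.750; half-tol=0.407, Σhalf²=0.247856
  +D: nom +35.010 → Σnom=48.510; wc +0.271/-0.480 → slack +1.136/-1.230; half-tol=0.376, Σhalf²=0.388856
  -E: nom -33.300 → Σnom=15.210; wc +0.480/-0.290 → slack +1.616/-1.520; half-tol=0.385, Σhalf²=0.537081
  -F: nom -16.400 → Σnom=-1.190; wc +0.478/-0.478 → slack +2.094/-1.998; half-tol=0.478, Σhalf²=0.765566
  -G: nom -24.700 → Σnom=-25.890; wc +0.493/-0.460 → slack +2.587/-2.458; half-tol=0.477, Σhalf²=0.992618
  +H: nom +24.880 → Σnom=-1.010; wc +0.441/-0.420 → slack +3.028/-2.878; half-tol=0.430, Σhalf²=1.177948
Nominal = -1.010. Worst-case = [-1.010 - 2.878, -1.010 + 3.028] = [-3.888, 2.018]. RSS = √1.177948 = 1.085.

nominal=-1.010 wc=[-3.888,2.018] rss=1.085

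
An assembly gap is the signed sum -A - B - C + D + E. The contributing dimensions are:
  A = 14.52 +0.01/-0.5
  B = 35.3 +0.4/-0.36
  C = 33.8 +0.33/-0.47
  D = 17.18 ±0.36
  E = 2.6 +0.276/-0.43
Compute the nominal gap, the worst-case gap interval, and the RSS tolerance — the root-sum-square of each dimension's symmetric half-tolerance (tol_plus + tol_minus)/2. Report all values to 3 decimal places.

nominal=-63.840 wc=[-65.370,-61.874] rss=0.790

Stack each dimension's contribution:
  -A: nom -14.520 → Σnom=-14.520; wc +0.500/-0.010 → slack +0.500/-0.010; half-tol=0.255, Σhalf²=0.065025
  -B: nom -35.300 → Σnom=-49.820; wc +0.360/-0.400 → slack +0.860/-0.410; half-tol=0.380, Σhalf²=0.209425
  -C: nom -33.800 → Σnom=-83.620; wc +0.470/-0.330 → slack +1.330/-0.740; half-tol=0.400, Σhalf²=0.369425
  +D: nom +17.180 → Σnom=-66.440; wc +0.360/-0.360 → slack +1.690/-1.100; half-tol=0.360, Σhalf²=0.499025
  +E: nom +2.600 → Σnom=-63.840; wc +0.276/-0.430 → slack +1.966/-1.530; half-tol=0.353, Σhalf²=0.623634
Nominal = -63.840. Worst-case = [-63.840 - 1.530, -63.840 + 1.966] = [-65.370, -61.874]. RSS = √0.623634 = 0.790.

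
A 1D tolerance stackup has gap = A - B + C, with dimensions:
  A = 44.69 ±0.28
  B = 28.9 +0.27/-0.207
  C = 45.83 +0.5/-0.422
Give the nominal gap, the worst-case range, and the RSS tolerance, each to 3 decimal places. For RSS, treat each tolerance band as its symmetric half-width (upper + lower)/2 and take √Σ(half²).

Stack each dimension's contribution:
  +A: nom +44.690 → Σnom=44.690; wc +0.280/-0.280 → slack +0.280/-0.280; half-tol=0.280, Σhalf²=0.078400
  -B: nom -28.900 → Σnom=15.790; wc +0.207/-0.270 → slack +0.487/-0.550; half-tol=0.238, Σhalf²=0.135282
  +C: nom +45.830 → Σnom=61.620; wc +0.500/-0.422 → slack +0.987/-0.972; half-tol=0.461, Σhalf²=0.347803
Nominal = 61.620. Worst-case = [61.620 - 0.972, 61.620 + 0.987] = [60.648, 62.607]. RSS = √0.347803 = 0.590.

nominal=61.620 wc=[60.648,62.607] rss=0.590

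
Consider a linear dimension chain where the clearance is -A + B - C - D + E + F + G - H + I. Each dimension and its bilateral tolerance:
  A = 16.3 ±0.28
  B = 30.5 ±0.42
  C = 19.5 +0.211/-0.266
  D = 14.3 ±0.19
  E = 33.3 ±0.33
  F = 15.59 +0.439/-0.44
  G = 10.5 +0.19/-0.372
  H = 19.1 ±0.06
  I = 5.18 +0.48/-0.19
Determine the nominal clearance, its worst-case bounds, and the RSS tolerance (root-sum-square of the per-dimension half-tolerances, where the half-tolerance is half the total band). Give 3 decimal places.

nominal=25.870 wc=[23.377,28.525] rss=0.919

Stack each dimension's contribution:
  -A: nom -16.300 → Σnom=-16.300; wc +0.280/-0.280 → slack +0.280/-0.280; half-tol=0.280, Σhalf²=0.078400
  +B: nom +30.500 → Σnom=14.200; wc +0.420/-0.420 → slack +0.700/-0.700; half-tol=0.420, Σhalf²=0.254800
  -C: nom -19.500 → Σnom=-5.300; wc +0.266/-0.211 → slack +0.966/-0.911; half-tol=0.238, Σhalf²=0.311682
  -D: nom -14.300 → Σnom=-19.600; wc +0.190/-0.190 → slack +1.156/-1.101; half-tol=0.190, Σhalf²=0.347782
  +E: nom +33.300 → Σnom=13.700; wc +0.330/-0.330 → slack +1.486/-1.431; half-tol=0.330, Σhalf²=0.456682
  +F: nom +15.590 → Σnom=29.290; wc +0.439/-0.440 → slack +1.925/-1.871; half-tol=0.440, Σhalf²=0.649842
  +G: nom +10.500 → Σnom=39.790; wc +0.190/-0.372 → slack +2.115/-2.243; half-tol=0.281, Σhalf²=0.728804
  -H: nom -19.100 → Σnom=20.690; wc +0.060/-0.060 → slack +2.175/-2.303; half-tol=0.060, Σhalf²=0.732404
  +I: nom +5.180 → Σnom=25.870; wc +0.480/-0.190 → slack +2.655/-2.493; half-tol=0.335, Σhalf²=0.844629
Nominal = 25.870. Worst-case = [25.870 - 2.493, 25.870 + 2.655] = [23.377, 28.525]. RSS = √0.844629 = 0.919.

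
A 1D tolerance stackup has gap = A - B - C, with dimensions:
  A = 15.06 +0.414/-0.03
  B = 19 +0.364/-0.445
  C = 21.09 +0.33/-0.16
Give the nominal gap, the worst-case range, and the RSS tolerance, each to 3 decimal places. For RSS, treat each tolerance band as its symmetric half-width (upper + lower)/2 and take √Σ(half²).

Stack each dimension's contribution:
  +A: nom +15.060 → Σnom=15.060; wc +0.414/-0.030 → slack +0.414/-0.030; half-tol=0.222, Σhalf²=0.049284
  -B: nom -19.000 → Σnom=-3.940; wc +0.445/-0.364 → slack +0.859/-0.394; half-tol=0.404, Σhalf²=0.212904
  -C: nom -21.090 → Σnom=-25.030; wc +0.160/-0.330 → slack +1.019/-0.724; half-tol=0.245, Σhalf²=0.272929
Nominal = -25.030. Worst-case = [-25.030 - 0.724, -25.030 + 1.019] = [-25.754, -24.011]. RSS = √0.272929 = 0.522.

nominal=-25.030 wc=[-25.754,-24.011] rss=0.522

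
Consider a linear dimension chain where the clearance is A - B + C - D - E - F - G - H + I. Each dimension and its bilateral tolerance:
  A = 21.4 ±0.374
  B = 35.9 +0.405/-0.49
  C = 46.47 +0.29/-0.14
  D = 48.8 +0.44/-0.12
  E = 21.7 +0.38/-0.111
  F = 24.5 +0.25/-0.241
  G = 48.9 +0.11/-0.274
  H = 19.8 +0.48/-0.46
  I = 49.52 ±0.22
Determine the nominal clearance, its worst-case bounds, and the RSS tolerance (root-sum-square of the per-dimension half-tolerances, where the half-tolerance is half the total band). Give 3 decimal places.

Stack each dimension's contribution:
  +A: nom +21.400 → Σnom=21.400; wc +0.374/-0.374 → slack +0.374/-0.374; half-tol=0.374, Σhalf²=0.139876
  -B: nom -35.900 → Σnom=-14.500; wc +0.490/-0.405 → slack +0.864/-0.779; half-tol=0.448, Σhalf²=0.340132
  +C: nom +46.470 → Σnom=31.970; wc +0.290/-0.140 → slack +1.154/-0.919; half-tol=0.215, Σhalf²=0.386357
  -D: nom -48.800 → Σnom=-16.830; wc +0.120/-0.440 → slack +1.274/-1.359; half-tol=0.280, Σhalf²=0.464757
  -E: nom -21.700 → Σnom=-38.530; wc +0.111/-0.380 → slack +1.385/-1.739; half-tol=0.245, Σhalf²=0.525028
  -F: nom -24.500 → Σnom=-63.030; wc +0.241/-0.250 → slack +1.626/-1.989; half-tol=0.245, Σhalf²=0.585298
  -G: nom -48.900 → Σnom=-111.930; wc +0.274/-0.110 → slack +1.900/-2.099; half-tol=0.192, Σhalf²=0.622162
  -H: nom -19.800 → Σnom=-131.730; wc +0.460/-0.480 → slack +2.360/-2.579; half-tol=0.470, Σhalf²=0.843062
  +I: nom +49.520 → Σnom=-82.210; wc +0.220/-0.220 → slack +2.580/-2.799; half-tol=0.220, Σhalf²=0.891462
Nominal = -82.210. Worst-case = [-82.210 - 2.799, -82.210 + 2.580] = [-85.009, -79.630]. RSS = √0.891462 = 0.944.

nominal=-82.210 wc=[-85.009,-79.630] rss=0.944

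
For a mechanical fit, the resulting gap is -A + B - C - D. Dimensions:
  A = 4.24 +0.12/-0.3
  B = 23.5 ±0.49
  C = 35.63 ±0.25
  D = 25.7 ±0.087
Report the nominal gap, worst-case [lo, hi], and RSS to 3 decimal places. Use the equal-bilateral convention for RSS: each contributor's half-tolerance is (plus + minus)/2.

Stack each dimension's contribution:
  -A: nom -4.240 → Σnom=-4.240; wc +0.300/-0.120 → slack +0.300/-0.120; half-tol=0.210, Σhalf²=0.044100
  +B: nom +23.500 → Σnom=19.260; wc +0.490/-0.490 → slack +0.790/-0.610; half-tol=0.490, Σhalf²=0.284200
  -C: nom -35.630 → Σnom=-16.370; wc +0.250/-0.250 → slack +1.040/-0.860; half-tol=0.250, Σhalf²=0.346700
  -D: nom -25.700 → Σnom=-42.070; wc +0.087/-0.087 → slack +1.127/-0.947; half-tol=0.087, Σhalf²=0.354269
Nominal = -42.070. Worst-case = [-42.070 - 0.947, -42.070 + 1.127] = [-43.017, -40.943]. RSS = √0.354269 = 0.595.

nominal=-42.070 wc=[-43.017,-40.943] rss=0.595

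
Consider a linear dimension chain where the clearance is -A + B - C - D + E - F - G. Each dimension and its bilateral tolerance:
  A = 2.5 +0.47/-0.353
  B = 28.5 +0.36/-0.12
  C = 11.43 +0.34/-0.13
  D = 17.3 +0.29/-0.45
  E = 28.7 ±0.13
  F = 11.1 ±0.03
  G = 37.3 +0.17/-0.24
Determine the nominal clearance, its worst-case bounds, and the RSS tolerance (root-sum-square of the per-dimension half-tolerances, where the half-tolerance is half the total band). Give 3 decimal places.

Stack each dimension's contribution:
  -A: nom -2.500 → Σnom=-2.500; wc +0.353/-0.470 → slack +0.353/-0.470; half-tol=0.411, Σhalf²=0.169332
  +B: nom +28.500 → Σnom=26.000; wc +0.360/-0.120 → slack +0.713/-0.590; half-tol=0.240, Σhalf²=0.226932
  -C: nom -11.430 → Σnom=14.570; wc +0.130/-0.340 → slack +0.843/-0.930; half-tol=0.235, Σhalf²=0.282157
  -D: nom -17.300 → Σnom=-2.730; wc +0.450/-0.290 → slack +1.293/-1.220; half-tol=0.370, Σhalf²=0.419057
  +E: nom +28.700 → Σnom=25.970; wc +0.130/-0.130 → slack +1.423/-1.350; half-tol=0.130, Σhalf²=0.435957
  -F: nom -11.100 → Σnom=14.870; wc +0.030/-0.030 → slack +1.453/-1.380; half-tol=0.030, Σhalf²=0.436857
  -G: nom -37.300 → Σnom=-22.430; wc +0.240/-0.170 → slack +1.693/-1.550; half-tol=0.205, Σhalf²=0.478882
Nominal = -22.430. Worst-case = [-22.430 - 1.550, -22.430 + 1.693] = [-23.980, -20.737]. RSS = √0.478882 = 0.692.

nominal=-22.430 wc=[-23.980,-20.737] rss=0.692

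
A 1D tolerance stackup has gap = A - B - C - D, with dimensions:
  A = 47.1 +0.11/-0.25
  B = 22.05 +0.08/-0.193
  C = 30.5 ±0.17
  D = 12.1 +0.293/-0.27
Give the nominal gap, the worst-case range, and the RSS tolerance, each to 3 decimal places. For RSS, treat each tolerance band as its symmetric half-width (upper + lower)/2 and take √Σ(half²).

Stack each dimension's contribution:
  +A: nom +47.100 → Σnom=47.100; wc +0.110/-0.250 → slack +0.110/-0.250; half-tol=0.180, Σhalf²=0.032400
  -B: nom -22.050 → Σnom=25.050; wc +0.193/-0.080 → slack +0.303/-0.330; half-tol=0.137, Σhalf²=0.051032
  -C: nom -30.500 → Σnom=-5.450; wc +0.170/-0.170 → slack +0.473/-0.500; half-tol=0.170, Σhalf²=0.079932
  -D: nom -12.100 → Σnom=-17.550; wc +0.270/-0.293 → slack +0.743/-0.793; half-tol=0.281, Σhalf²=0.159174
Nominal = -17.550. Worst-case = [-17.550 - 0.793, -17.550 + 0.743] = [-18.343, -16.807]. RSS = √0.159174 = 0.399.

nominal=-17.550 wc=[-18.343,-16.807] rss=0.399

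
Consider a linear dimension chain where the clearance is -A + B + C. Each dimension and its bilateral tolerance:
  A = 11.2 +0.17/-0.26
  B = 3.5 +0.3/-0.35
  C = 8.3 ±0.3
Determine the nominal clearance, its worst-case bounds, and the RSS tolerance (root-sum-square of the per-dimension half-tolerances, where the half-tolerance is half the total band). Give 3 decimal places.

Stack each dimension's contribution:
  -A: nom -11.200 → Σnom=-11.200; wc +0.260/-0.170 → slack +0.260/-0.170; half-tol=0.215, Σhalf²=0.046225
  +B: nom +3.500 → Σnom=-7.700; wc +0.300/-0.350 → slack +0.560/-0.520; half-tol=0.325, Σhalf²=0.151850
  +C: nom +8.300 → Σnom=0.600; wc +0.300/-0.300 → slack +0.860/-0.820; half-tol=0.300, Σhalf²=0.241850
Nominal = 0.600. Worst-case = [0.600 - 0.820, 0.600 + 0.860] = [-0.220, 1.460]. RSS = √0.241850 = 0.492.

nominal=0.600 wc=[-0.220,1.460] rss=0.492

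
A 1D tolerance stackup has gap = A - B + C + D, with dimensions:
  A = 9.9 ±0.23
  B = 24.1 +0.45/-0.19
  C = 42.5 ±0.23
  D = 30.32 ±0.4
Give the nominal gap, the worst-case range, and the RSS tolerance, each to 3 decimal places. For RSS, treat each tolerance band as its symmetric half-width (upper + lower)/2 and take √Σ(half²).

nominal=58.620 wc=[57.310,59.670] rss=0.607

Stack each dimension's contribution:
  +A: nom +9.900 → Σnom=9.900; wc +0.230/-0.230 → slack +0.230/-0.230; half-tol=0.230, Σhalf²=0.052900
  -B: nom -24.100 → Σnom=-14.200; wc +0.190/-0.450 → slack +0.420/-0.680; half-tol=0.320, Σhalf²=0.155300
  +C: nom +42.500 → Σnom=28.300; wc +0.230/-0.230 → slack +0.650/-0.910; half-tol=0.230, Σhalf²=0.208200
  +D: nom +30.320 → Σnom=58.620; wc +0.400/-0.400 → slack +1.050/-1.310; half-tol=0.400, Σhalf²=0.368200
Nominal = 58.620. Worst-case = [58.620 - 1.310, 58.620 + 1.050] = [57.310, 59.670]. RSS = √0.368200 = 0.607.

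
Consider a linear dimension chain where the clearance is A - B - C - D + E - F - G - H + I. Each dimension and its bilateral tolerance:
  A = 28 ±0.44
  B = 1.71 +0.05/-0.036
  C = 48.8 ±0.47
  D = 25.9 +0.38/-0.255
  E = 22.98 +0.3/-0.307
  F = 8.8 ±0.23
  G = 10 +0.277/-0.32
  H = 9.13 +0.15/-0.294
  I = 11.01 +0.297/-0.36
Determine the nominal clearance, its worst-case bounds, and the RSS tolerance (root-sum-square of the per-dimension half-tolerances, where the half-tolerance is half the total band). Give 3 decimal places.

nominal=-42.350 wc=[-45.014,-39.708] rss=0.953

Stack each dimension's contribution:
  +A: nom +28.000 → Σnom=28.000; wc +0.440/-0.440 → slack +0.440/-0.440; half-tol=0.440, Σhalf²=0.193600
  -B: nom -1.710 → Σnom=26.290; wc +0.036/-0.050 → slack +0.476/-0.490; half-tol=0.043, Σhalf²=0.195449
  -C: nom -48.800 → Σnom=-22.510; wc +0.470/-0.470 → slack +0.946/-0.960; half-tol=0.470, Σhalf²=0.416349
  -D: nom -25.900 → Σnom=-48.410; wc +0.255/-0.380 → slack +1.201/-1.340; half-tol=0.318, Σhalf²=0.517155
  +E: nom +22.980 → Σnom=-25.430; wc +0.300/-0.307 → slack +1.501/-1.647; half-tol=0.303, Σhalf²=0.609267
  -F: nom -8.800 → Σnom=-34.230; wc +0.230/-0.230 → slack +1.731/-1.877; half-tol=0.230, Σhalf²=0.662168
  -G: nom -10.000 → Σnom=-44.230; wc +0.320/-0.277 → slack +2.051/-2.154; half-tol=0.298, Σhalf²=0.751270
  -H: nom -9.130 → Σnom=-53.360; wc +0.294/-0.150 → slack +2.345/-2.304; half-tol=0.222, Σhalf²=0.800554
  +I: nom +11.010 → Σnom=-42.350; wc +0.297/-0.360 → slack +2.642/-2.664; half-tol=0.329, Σhalf²=0.908466
Nominal = -42.350. Worst-case = [-42.350 - 2.664, -42.350 + 2.642] = [-45.014, -39.708]. RSS = √0.908466 = 0.953.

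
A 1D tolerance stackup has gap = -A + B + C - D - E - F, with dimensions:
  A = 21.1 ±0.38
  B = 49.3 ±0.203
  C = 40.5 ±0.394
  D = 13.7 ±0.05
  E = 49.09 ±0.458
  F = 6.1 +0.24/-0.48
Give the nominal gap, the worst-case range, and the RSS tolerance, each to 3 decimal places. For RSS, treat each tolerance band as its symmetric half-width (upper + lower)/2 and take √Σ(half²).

Stack each dimension's contribution:
  -A: nom -21.100 → Σnom=-21.100; wc +0.380/-0.380 → slack +0.380/-0.380; half-tol=0.380, Σhalf²=0.144400
  +B: nom +49.300 → Σnom=28.200; wc +0.203/-0.203 → slack +0.583/-0.583; half-tol=0.203, Σhalf²=0.185609
  +C: nom +40.500 → Σnom=68.700; wc +0.394/-0.394 → slack +0.977/-0.977; half-tol=0.394, Σhalf²=0.340845
  -D: nom -13.700 → Σnom=55.000; wc +0.050/-0.050 → slack +1.027/-1.027; half-tol=0.050, Σhalf²=0.343345
  -E: nom -49.090 → Σnom=5.910; wc +0.458/-0.458 → slack +1.485/-1.485; half-tol=0.458, Σhalf²=0.553109
  -F: nom -6.100 → Σnom=-0.190; wc +0.480/-0.240 → slack +1.965/-1.725; half-tol=0.360, Σhalf²=0.682709
Nominal = -0.190. Worst-case = [-0.190 - 1.725, -0.190 + 1.965] = [-1.915, 1.775]. RSS = √0.682709 = 0.826.

nominal=-0.190 wc=[-1.915,1.775] rss=0.826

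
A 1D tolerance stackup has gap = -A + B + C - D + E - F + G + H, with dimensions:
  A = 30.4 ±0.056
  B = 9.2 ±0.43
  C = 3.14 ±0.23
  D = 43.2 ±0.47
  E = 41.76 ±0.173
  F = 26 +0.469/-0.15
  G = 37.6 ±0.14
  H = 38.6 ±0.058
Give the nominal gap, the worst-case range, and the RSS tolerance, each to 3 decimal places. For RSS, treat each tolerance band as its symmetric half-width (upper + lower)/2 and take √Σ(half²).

Stack each dimension's contribution:
  -A: nom -30.400 → Σnom=-30.400; wc +0.056/-0.056 → slack +0.056/-0.056; half-tol=0.056, Σhalf²=0.003136
  +B: nom +9.200 → Σnom=-21.200; wc +0.430/-0.430 → slack +0.486/-0.486; half-tol=0.430, Σhalf²=0.188036
  +C: nom +3.140 → Σnom=-18.060; wc +0.230/-0.230 → slack +0.716/-0.716; half-tol=0.230, Σhalf²=0.240936
  -D: nom -43.200 → Σnom=-61.260; wc +0.470/-0.470 → slack +1.186/-1.186; half-tol=0.470, Σhalf²=0.461836
  +E: nom +41.760 → Σnom=-19.500; wc +0.173/-0.173 → slack +1.359/-1.359; half-tol=0.173, Σhalf²=0.491765
  -F: nom -26.000 → Σnom=-45.500; wc +0.150/-0.469 → slack +1.509/-1.828; half-tol=0.309, Σhalf²=0.587555
  +G: nom +37.600 → Σnom=-7.900; wc +0.140/-0.140 → slack +1.649/-1.968; half-tol=0.140, Σhalf²=0.607155
  +H: nom +38.600 → Σnom=30.700; wc +0.058/-0.058 → slack +1.707/-2.026; half-tol=0.058, Σhalf²=0.610519
Nominal = 30.700. Worst-case = [30.700 - 2.026, 30.700 + 1.707] = [28.674, 32.407]. RSS = √0.610519 = 0.781.

nominal=30.700 wc=[28.674,32.407] rss=0.781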